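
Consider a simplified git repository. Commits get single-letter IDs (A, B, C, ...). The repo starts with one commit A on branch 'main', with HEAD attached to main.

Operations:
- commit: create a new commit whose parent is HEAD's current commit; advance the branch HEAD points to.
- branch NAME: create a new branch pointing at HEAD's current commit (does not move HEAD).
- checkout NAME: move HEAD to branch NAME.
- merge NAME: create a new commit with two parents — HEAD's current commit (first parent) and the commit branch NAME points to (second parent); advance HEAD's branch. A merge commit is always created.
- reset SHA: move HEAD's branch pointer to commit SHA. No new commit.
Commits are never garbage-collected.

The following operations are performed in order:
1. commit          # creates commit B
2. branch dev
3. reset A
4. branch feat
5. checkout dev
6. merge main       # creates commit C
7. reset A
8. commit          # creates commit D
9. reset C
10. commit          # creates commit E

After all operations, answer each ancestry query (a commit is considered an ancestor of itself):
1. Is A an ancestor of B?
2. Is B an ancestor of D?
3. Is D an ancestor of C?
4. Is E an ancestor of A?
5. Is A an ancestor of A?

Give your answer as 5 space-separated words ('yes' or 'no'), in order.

After op 1 (commit): HEAD=main@B [main=B]
After op 2 (branch): HEAD=main@B [dev=B main=B]
After op 3 (reset): HEAD=main@A [dev=B main=A]
After op 4 (branch): HEAD=main@A [dev=B feat=A main=A]
After op 5 (checkout): HEAD=dev@B [dev=B feat=A main=A]
After op 6 (merge): HEAD=dev@C [dev=C feat=A main=A]
After op 7 (reset): HEAD=dev@A [dev=A feat=A main=A]
After op 8 (commit): HEAD=dev@D [dev=D feat=A main=A]
After op 9 (reset): HEAD=dev@C [dev=C feat=A main=A]
After op 10 (commit): HEAD=dev@E [dev=E feat=A main=A]
ancestors(B) = {A,B}; A in? yes
ancestors(D) = {A,D}; B in? no
ancestors(C) = {A,B,C}; D in? no
ancestors(A) = {A}; E in? no
ancestors(A) = {A}; A in? yes

Answer: yes no no no yes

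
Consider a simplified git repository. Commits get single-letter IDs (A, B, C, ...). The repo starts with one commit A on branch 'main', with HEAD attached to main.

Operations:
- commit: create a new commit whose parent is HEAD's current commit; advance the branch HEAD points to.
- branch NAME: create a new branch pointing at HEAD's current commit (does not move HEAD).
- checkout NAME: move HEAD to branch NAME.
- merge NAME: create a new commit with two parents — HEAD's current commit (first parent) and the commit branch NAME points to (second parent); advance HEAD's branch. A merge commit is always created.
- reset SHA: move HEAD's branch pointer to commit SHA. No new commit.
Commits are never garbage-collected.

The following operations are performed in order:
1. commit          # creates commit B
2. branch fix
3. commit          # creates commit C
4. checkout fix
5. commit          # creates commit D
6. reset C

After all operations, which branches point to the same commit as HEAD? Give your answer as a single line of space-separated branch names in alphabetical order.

After op 1 (commit): HEAD=main@B [main=B]
After op 2 (branch): HEAD=main@B [fix=B main=B]
After op 3 (commit): HEAD=main@C [fix=B main=C]
After op 4 (checkout): HEAD=fix@B [fix=B main=C]
After op 5 (commit): HEAD=fix@D [fix=D main=C]
After op 6 (reset): HEAD=fix@C [fix=C main=C]

Answer: fix main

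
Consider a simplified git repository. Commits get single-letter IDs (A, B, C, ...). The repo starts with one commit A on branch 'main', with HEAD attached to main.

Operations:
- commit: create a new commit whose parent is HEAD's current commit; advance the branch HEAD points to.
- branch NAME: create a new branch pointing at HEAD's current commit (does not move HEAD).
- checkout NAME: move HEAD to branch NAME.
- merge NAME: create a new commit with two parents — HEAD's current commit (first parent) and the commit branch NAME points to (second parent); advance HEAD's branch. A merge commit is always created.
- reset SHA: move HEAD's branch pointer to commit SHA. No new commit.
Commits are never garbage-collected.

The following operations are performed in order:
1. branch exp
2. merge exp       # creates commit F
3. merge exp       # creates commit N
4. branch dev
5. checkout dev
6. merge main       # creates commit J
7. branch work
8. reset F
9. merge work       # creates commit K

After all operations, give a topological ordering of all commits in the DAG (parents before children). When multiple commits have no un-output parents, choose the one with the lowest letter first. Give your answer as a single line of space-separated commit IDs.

Answer: A F N J K

Derivation:
After op 1 (branch): HEAD=main@A [exp=A main=A]
After op 2 (merge): HEAD=main@F [exp=A main=F]
After op 3 (merge): HEAD=main@N [exp=A main=N]
After op 4 (branch): HEAD=main@N [dev=N exp=A main=N]
After op 5 (checkout): HEAD=dev@N [dev=N exp=A main=N]
After op 6 (merge): HEAD=dev@J [dev=J exp=A main=N]
After op 7 (branch): HEAD=dev@J [dev=J exp=A main=N work=J]
After op 8 (reset): HEAD=dev@F [dev=F exp=A main=N work=J]
After op 9 (merge): HEAD=dev@K [dev=K exp=A main=N work=J]
commit A: parents=[]
commit F: parents=['A', 'A']
commit J: parents=['N', 'N']
commit K: parents=['F', 'J']
commit N: parents=['F', 'A']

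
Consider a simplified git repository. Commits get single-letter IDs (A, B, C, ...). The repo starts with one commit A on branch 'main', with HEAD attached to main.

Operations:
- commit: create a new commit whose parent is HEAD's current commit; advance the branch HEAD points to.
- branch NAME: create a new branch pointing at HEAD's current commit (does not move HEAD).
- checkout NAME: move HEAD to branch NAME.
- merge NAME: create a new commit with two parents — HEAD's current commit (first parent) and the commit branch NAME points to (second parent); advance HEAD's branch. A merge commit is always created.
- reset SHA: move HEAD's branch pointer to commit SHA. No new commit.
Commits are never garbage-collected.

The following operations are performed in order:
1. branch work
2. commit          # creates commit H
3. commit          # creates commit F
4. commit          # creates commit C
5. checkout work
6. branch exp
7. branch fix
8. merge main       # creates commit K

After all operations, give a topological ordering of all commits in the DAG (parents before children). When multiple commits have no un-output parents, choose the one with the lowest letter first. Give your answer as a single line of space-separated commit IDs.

Answer: A H F C K

Derivation:
After op 1 (branch): HEAD=main@A [main=A work=A]
After op 2 (commit): HEAD=main@H [main=H work=A]
After op 3 (commit): HEAD=main@F [main=F work=A]
After op 4 (commit): HEAD=main@C [main=C work=A]
After op 5 (checkout): HEAD=work@A [main=C work=A]
After op 6 (branch): HEAD=work@A [exp=A main=C work=A]
After op 7 (branch): HEAD=work@A [exp=A fix=A main=C work=A]
After op 8 (merge): HEAD=work@K [exp=A fix=A main=C work=K]
commit A: parents=[]
commit C: parents=['F']
commit F: parents=['H']
commit H: parents=['A']
commit K: parents=['A', 'C']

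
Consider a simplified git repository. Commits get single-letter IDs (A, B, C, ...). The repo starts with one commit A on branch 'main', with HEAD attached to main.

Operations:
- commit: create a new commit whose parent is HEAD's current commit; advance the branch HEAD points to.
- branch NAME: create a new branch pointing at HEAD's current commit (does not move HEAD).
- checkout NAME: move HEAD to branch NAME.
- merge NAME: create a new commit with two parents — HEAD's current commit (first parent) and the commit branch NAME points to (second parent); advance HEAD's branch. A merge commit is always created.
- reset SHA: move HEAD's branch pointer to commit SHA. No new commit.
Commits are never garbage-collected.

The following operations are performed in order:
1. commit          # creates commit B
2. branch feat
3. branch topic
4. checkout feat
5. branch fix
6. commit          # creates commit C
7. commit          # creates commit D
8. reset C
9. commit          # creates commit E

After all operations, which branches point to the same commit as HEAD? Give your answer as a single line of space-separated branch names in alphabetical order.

Answer: feat

Derivation:
After op 1 (commit): HEAD=main@B [main=B]
After op 2 (branch): HEAD=main@B [feat=B main=B]
After op 3 (branch): HEAD=main@B [feat=B main=B topic=B]
After op 4 (checkout): HEAD=feat@B [feat=B main=B topic=B]
After op 5 (branch): HEAD=feat@B [feat=B fix=B main=B topic=B]
After op 6 (commit): HEAD=feat@C [feat=C fix=B main=B topic=B]
After op 7 (commit): HEAD=feat@D [feat=D fix=B main=B topic=B]
After op 8 (reset): HEAD=feat@C [feat=C fix=B main=B topic=B]
After op 9 (commit): HEAD=feat@E [feat=E fix=B main=B topic=B]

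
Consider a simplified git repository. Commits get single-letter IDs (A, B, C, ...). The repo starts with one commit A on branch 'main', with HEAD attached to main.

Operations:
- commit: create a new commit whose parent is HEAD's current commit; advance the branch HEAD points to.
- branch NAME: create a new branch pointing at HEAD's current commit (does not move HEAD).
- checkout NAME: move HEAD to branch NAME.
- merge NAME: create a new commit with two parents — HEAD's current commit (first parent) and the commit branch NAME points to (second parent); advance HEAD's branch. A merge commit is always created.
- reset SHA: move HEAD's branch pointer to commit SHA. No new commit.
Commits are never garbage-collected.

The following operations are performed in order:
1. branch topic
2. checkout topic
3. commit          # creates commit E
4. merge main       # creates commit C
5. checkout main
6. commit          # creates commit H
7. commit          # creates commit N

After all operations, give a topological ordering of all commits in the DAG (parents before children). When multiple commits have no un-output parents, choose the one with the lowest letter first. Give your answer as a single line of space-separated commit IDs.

After op 1 (branch): HEAD=main@A [main=A topic=A]
After op 2 (checkout): HEAD=topic@A [main=A topic=A]
After op 3 (commit): HEAD=topic@E [main=A topic=E]
After op 4 (merge): HEAD=topic@C [main=A topic=C]
After op 5 (checkout): HEAD=main@A [main=A topic=C]
After op 6 (commit): HEAD=main@H [main=H topic=C]
After op 7 (commit): HEAD=main@N [main=N topic=C]
commit A: parents=[]
commit C: parents=['E', 'A']
commit E: parents=['A']
commit H: parents=['A']
commit N: parents=['H']

Answer: A E C H N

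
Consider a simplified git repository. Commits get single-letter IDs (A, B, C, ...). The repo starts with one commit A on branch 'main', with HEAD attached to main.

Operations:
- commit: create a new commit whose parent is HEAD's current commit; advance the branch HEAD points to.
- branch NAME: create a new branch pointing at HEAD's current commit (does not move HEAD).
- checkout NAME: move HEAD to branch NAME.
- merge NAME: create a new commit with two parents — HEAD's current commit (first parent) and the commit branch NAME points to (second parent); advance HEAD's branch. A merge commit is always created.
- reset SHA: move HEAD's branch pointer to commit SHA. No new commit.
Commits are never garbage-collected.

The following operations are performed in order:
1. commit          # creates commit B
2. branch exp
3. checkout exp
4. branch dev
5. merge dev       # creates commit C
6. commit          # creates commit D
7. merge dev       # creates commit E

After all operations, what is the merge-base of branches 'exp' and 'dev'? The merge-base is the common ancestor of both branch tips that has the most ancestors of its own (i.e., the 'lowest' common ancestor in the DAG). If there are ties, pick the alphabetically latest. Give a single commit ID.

Answer: B

Derivation:
After op 1 (commit): HEAD=main@B [main=B]
After op 2 (branch): HEAD=main@B [exp=B main=B]
After op 3 (checkout): HEAD=exp@B [exp=B main=B]
After op 4 (branch): HEAD=exp@B [dev=B exp=B main=B]
After op 5 (merge): HEAD=exp@C [dev=B exp=C main=B]
After op 6 (commit): HEAD=exp@D [dev=B exp=D main=B]
After op 7 (merge): HEAD=exp@E [dev=B exp=E main=B]
ancestors(exp=E): ['A', 'B', 'C', 'D', 'E']
ancestors(dev=B): ['A', 'B']
common: ['A', 'B']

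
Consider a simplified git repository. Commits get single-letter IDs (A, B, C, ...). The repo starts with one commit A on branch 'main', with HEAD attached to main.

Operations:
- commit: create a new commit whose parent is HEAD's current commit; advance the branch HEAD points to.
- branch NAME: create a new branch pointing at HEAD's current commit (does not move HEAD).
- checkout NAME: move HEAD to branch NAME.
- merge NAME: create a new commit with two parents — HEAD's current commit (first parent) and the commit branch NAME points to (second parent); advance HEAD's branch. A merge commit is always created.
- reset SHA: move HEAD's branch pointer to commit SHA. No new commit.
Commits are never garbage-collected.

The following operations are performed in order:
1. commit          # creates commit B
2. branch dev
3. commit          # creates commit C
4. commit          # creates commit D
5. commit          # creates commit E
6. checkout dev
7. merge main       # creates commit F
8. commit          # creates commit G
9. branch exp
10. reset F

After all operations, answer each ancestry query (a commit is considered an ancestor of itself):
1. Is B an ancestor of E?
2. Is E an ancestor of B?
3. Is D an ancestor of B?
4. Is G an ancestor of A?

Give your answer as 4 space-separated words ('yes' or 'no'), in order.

After op 1 (commit): HEAD=main@B [main=B]
After op 2 (branch): HEAD=main@B [dev=B main=B]
After op 3 (commit): HEAD=main@C [dev=B main=C]
After op 4 (commit): HEAD=main@D [dev=B main=D]
After op 5 (commit): HEAD=main@E [dev=B main=E]
After op 6 (checkout): HEAD=dev@B [dev=B main=E]
After op 7 (merge): HEAD=dev@F [dev=F main=E]
After op 8 (commit): HEAD=dev@G [dev=G main=E]
After op 9 (branch): HEAD=dev@G [dev=G exp=G main=E]
After op 10 (reset): HEAD=dev@F [dev=F exp=G main=E]
ancestors(E) = {A,B,C,D,E}; B in? yes
ancestors(B) = {A,B}; E in? no
ancestors(B) = {A,B}; D in? no
ancestors(A) = {A}; G in? no

Answer: yes no no no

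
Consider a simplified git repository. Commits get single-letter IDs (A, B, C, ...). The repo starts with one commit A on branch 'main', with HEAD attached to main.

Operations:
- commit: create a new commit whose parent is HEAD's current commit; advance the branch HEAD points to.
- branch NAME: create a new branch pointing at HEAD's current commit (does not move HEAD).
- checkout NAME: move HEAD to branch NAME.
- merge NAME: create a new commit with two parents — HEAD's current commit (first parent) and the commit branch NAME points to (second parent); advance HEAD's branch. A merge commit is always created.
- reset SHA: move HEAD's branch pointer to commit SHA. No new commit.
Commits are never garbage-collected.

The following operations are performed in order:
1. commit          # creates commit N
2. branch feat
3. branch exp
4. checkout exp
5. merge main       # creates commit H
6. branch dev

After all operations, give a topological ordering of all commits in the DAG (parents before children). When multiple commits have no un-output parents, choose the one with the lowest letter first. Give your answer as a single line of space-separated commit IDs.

Answer: A N H

Derivation:
After op 1 (commit): HEAD=main@N [main=N]
After op 2 (branch): HEAD=main@N [feat=N main=N]
After op 3 (branch): HEAD=main@N [exp=N feat=N main=N]
After op 4 (checkout): HEAD=exp@N [exp=N feat=N main=N]
After op 5 (merge): HEAD=exp@H [exp=H feat=N main=N]
After op 6 (branch): HEAD=exp@H [dev=H exp=H feat=N main=N]
commit A: parents=[]
commit H: parents=['N', 'N']
commit N: parents=['A']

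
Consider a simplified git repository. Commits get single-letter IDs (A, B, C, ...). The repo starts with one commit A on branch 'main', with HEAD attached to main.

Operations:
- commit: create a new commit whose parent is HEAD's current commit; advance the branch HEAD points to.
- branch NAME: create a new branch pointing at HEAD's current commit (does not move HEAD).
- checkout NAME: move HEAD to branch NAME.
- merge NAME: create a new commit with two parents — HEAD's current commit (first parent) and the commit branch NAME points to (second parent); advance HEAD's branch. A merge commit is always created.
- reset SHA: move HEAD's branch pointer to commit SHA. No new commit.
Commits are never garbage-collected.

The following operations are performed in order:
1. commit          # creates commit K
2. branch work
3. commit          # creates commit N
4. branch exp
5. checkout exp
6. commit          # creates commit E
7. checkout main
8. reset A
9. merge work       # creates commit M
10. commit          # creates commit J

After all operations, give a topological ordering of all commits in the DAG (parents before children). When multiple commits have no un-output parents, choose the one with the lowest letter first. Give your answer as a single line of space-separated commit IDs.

After op 1 (commit): HEAD=main@K [main=K]
After op 2 (branch): HEAD=main@K [main=K work=K]
After op 3 (commit): HEAD=main@N [main=N work=K]
After op 4 (branch): HEAD=main@N [exp=N main=N work=K]
After op 5 (checkout): HEAD=exp@N [exp=N main=N work=K]
After op 6 (commit): HEAD=exp@E [exp=E main=N work=K]
After op 7 (checkout): HEAD=main@N [exp=E main=N work=K]
After op 8 (reset): HEAD=main@A [exp=E main=A work=K]
After op 9 (merge): HEAD=main@M [exp=E main=M work=K]
After op 10 (commit): HEAD=main@J [exp=E main=J work=K]
commit A: parents=[]
commit E: parents=['N']
commit J: parents=['M']
commit K: parents=['A']
commit M: parents=['A', 'K']
commit N: parents=['K']

Answer: A K M J N E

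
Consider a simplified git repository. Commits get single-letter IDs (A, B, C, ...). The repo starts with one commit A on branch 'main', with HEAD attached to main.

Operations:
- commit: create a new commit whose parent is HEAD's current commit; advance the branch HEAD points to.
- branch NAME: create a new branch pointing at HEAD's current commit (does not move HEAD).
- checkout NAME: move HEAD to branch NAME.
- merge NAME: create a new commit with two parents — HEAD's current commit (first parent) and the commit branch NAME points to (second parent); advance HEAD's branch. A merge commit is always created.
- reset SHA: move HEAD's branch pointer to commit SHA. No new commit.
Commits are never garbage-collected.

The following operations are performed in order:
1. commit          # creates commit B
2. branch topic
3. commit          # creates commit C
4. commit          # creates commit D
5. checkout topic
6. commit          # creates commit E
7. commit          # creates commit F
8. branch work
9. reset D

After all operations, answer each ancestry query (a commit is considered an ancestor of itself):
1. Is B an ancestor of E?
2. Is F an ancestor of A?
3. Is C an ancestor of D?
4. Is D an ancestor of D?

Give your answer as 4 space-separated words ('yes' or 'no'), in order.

Answer: yes no yes yes

Derivation:
After op 1 (commit): HEAD=main@B [main=B]
After op 2 (branch): HEAD=main@B [main=B topic=B]
After op 3 (commit): HEAD=main@C [main=C topic=B]
After op 4 (commit): HEAD=main@D [main=D topic=B]
After op 5 (checkout): HEAD=topic@B [main=D topic=B]
After op 6 (commit): HEAD=topic@E [main=D topic=E]
After op 7 (commit): HEAD=topic@F [main=D topic=F]
After op 8 (branch): HEAD=topic@F [main=D topic=F work=F]
After op 9 (reset): HEAD=topic@D [main=D topic=D work=F]
ancestors(E) = {A,B,E}; B in? yes
ancestors(A) = {A}; F in? no
ancestors(D) = {A,B,C,D}; C in? yes
ancestors(D) = {A,B,C,D}; D in? yes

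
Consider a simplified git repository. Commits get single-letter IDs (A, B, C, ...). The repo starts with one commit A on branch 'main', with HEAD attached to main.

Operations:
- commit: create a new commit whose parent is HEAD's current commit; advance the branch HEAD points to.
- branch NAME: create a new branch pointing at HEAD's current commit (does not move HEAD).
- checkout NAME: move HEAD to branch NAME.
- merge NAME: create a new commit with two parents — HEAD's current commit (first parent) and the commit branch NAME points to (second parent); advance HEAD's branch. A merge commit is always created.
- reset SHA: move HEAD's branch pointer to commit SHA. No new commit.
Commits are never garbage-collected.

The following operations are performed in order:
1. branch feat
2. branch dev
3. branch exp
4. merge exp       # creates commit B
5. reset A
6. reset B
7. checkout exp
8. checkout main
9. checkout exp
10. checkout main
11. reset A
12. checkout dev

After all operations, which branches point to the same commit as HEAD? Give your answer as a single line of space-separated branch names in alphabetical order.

Answer: dev exp feat main

Derivation:
After op 1 (branch): HEAD=main@A [feat=A main=A]
After op 2 (branch): HEAD=main@A [dev=A feat=A main=A]
After op 3 (branch): HEAD=main@A [dev=A exp=A feat=A main=A]
After op 4 (merge): HEAD=main@B [dev=A exp=A feat=A main=B]
After op 5 (reset): HEAD=main@A [dev=A exp=A feat=A main=A]
After op 6 (reset): HEAD=main@B [dev=A exp=A feat=A main=B]
After op 7 (checkout): HEAD=exp@A [dev=A exp=A feat=A main=B]
After op 8 (checkout): HEAD=main@B [dev=A exp=A feat=A main=B]
After op 9 (checkout): HEAD=exp@A [dev=A exp=A feat=A main=B]
After op 10 (checkout): HEAD=main@B [dev=A exp=A feat=A main=B]
After op 11 (reset): HEAD=main@A [dev=A exp=A feat=A main=A]
After op 12 (checkout): HEAD=dev@A [dev=A exp=A feat=A main=A]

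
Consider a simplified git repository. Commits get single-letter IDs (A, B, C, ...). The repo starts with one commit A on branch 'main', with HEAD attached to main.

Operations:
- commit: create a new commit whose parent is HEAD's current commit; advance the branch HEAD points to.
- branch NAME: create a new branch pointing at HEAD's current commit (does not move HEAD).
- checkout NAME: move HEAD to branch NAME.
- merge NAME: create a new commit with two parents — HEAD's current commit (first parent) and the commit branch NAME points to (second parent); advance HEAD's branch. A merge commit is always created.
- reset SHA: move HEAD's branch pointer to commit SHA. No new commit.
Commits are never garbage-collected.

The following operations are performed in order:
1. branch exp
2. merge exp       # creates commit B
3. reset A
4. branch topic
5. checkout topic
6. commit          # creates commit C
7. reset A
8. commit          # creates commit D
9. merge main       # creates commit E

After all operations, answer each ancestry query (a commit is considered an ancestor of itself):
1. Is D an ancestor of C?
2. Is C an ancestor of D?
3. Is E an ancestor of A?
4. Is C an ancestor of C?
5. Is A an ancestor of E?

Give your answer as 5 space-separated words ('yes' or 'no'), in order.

After op 1 (branch): HEAD=main@A [exp=A main=A]
After op 2 (merge): HEAD=main@B [exp=A main=B]
After op 3 (reset): HEAD=main@A [exp=A main=A]
After op 4 (branch): HEAD=main@A [exp=A main=A topic=A]
After op 5 (checkout): HEAD=topic@A [exp=A main=A topic=A]
After op 6 (commit): HEAD=topic@C [exp=A main=A topic=C]
After op 7 (reset): HEAD=topic@A [exp=A main=A topic=A]
After op 8 (commit): HEAD=topic@D [exp=A main=A topic=D]
After op 9 (merge): HEAD=topic@E [exp=A main=A topic=E]
ancestors(C) = {A,C}; D in? no
ancestors(D) = {A,D}; C in? no
ancestors(A) = {A}; E in? no
ancestors(C) = {A,C}; C in? yes
ancestors(E) = {A,D,E}; A in? yes

Answer: no no no yes yes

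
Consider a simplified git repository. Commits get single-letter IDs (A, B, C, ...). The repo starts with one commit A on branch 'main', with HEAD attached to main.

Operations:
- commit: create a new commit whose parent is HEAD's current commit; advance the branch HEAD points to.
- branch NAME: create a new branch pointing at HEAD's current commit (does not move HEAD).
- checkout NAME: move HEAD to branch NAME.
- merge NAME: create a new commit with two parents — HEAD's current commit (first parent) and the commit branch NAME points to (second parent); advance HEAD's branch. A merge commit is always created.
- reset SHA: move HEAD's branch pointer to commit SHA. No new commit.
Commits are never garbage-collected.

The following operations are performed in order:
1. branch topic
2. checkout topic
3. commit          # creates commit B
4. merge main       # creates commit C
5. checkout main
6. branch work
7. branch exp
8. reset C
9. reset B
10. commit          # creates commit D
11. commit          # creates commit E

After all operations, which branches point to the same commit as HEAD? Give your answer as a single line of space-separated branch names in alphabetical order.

Answer: main

Derivation:
After op 1 (branch): HEAD=main@A [main=A topic=A]
After op 2 (checkout): HEAD=topic@A [main=A topic=A]
After op 3 (commit): HEAD=topic@B [main=A topic=B]
After op 4 (merge): HEAD=topic@C [main=A topic=C]
After op 5 (checkout): HEAD=main@A [main=A topic=C]
After op 6 (branch): HEAD=main@A [main=A topic=C work=A]
After op 7 (branch): HEAD=main@A [exp=A main=A topic=C work=A]
After op 8 (reset): HEAD=main@C [exp=A main=C topic=C work=A]
After op 9 (reset): HEAD=main@B [exp=A main=B topic=C work=A]
After op 10 (commit): HEAD=main@D [exp=A main=D topic=C work=A]
After op 11 (commit): HEAD=main@E [exp=A main=E topic=C work=A]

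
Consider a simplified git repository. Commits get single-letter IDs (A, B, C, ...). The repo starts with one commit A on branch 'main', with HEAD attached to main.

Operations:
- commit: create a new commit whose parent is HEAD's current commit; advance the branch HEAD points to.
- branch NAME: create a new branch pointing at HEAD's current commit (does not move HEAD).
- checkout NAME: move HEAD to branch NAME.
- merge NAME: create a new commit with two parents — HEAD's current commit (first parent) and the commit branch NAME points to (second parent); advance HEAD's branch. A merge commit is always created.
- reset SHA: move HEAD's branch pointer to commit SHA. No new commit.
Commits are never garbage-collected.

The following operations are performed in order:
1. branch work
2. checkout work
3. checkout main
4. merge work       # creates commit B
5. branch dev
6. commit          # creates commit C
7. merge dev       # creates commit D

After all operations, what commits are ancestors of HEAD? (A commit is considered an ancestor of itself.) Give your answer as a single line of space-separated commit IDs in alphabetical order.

Answer: A B C D

Derivation:
After op 1 (branch): HEAD=main@A [main=A work=A]
After op 2 (checkout): HEAD=work@A [main=A work=A]
After op 3 (checkout): HEAD=main@A [main=A work=A]
After op 4 (merge): HEAD=main@B [main=B work=A]
After op 5 (branch): HEAD=main@B [dev=B main=B work=A]
After op 6 (commit): HEAD=main@C [dev=B main=C work=A]
After op 7 (merge): HEAD=main@D [dev=B main=D work=A]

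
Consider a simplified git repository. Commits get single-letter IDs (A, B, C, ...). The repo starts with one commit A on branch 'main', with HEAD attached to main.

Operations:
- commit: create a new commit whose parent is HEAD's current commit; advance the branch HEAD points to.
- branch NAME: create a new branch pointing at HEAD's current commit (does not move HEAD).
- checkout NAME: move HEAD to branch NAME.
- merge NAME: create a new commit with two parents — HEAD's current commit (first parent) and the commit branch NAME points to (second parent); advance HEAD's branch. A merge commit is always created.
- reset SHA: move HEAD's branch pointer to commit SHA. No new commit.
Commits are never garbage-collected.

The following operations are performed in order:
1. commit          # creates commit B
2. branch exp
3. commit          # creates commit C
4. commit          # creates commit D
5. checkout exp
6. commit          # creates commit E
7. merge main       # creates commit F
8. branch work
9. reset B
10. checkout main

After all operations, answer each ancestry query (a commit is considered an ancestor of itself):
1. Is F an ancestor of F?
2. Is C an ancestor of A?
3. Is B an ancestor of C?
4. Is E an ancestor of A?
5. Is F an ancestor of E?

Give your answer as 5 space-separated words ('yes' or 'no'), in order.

After op 1 (commit): HEAD=main@B [main=B]
After op 2 (branch): HEAD=main@B [exp=B main=B]
After op 3 (commit): HEAD=main@C [exp=B main=C]
After op 4 (commit): HEAD=main@D [exp=B main=D]
After op 5 (checkout): HEAD=exp@B [exp=B main=D]
After op 6 (commit): HEAD=exp@E [exp=E main=D]
After op 7 (merge): HEAD=exp@F [exp=F main=D]
After op 8 (branch): HEAD=exp@F [exp=F main=D work=F]
After op 9 (reset): HEAD=exp@B [exp=B main=D work=F]
After op 10 (checkout): HEAD=main@D [exp=B main=D work=F]
ancestors(F) = {A,B,C,D,E,F}; F in? yes
ancestors(A) = {A}; C in? no
ancestors(C) = {A,B,C}; B in? yes
ancestors(A) = {A}; E in? no
ancestors(E) = {A,B,E}; F in? no

Answer: yes no yes no no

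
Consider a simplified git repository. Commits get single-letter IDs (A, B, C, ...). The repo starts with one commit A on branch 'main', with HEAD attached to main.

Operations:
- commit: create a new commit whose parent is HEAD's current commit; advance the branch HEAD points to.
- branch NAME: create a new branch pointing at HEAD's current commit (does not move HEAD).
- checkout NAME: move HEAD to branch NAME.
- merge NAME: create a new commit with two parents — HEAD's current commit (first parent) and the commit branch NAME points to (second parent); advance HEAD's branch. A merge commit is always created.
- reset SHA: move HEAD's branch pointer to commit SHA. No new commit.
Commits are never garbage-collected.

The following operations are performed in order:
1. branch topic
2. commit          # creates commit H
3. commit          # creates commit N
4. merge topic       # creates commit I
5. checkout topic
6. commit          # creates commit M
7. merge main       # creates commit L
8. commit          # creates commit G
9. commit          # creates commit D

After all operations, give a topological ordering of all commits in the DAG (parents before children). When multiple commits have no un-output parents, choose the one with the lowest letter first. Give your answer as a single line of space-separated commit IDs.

After op 1 (branch): HEAD=main@A [main=A topic=A]
After op 2 (commit): HEAD=main@H [main=H topic=A]
After op 3 (commit): HEAD=main@N [main=N topic=A]
After op 4 (merge): HEAD=main@I [main=I topic=A]
After op 5 (checkout): HEAD=topic@A [main=I topic=A]
After op 6 (commit): HEAD=topic@M [main=I topic=M]
After op 7 (merge): HEAD=topic@L [main=I topic=L]
After op 8 (commit): HEAD=topic@G [main=I topic=G]
After op 9 (commit): HEAD=topic@D [main=I topic=D]
commit A: parents=[]
commit D: parents=['G']
commit G: parents=['L']
commit H: parents=['A']
commit I: parents=['N', 'A']
commit L: parents=['M', 'I']
commit M: parents=['A']
commit N: parents=['H']

Answer: A H M N I L G D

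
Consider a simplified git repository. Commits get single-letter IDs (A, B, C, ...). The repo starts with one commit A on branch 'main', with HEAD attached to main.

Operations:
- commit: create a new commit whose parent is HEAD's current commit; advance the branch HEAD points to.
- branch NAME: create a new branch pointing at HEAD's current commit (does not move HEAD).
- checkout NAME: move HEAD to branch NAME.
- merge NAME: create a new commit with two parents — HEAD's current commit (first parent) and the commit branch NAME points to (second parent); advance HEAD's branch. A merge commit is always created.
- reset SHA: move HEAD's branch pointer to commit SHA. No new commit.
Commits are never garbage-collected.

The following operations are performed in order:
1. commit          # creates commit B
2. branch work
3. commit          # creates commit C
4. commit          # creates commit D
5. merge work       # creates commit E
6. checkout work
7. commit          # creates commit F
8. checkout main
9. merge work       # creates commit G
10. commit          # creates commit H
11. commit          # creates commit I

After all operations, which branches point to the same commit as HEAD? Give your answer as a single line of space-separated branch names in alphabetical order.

Answer: main

Derivation:
After op 1 (commit): HEAD=main@B [main=B]
After op 2 (branch): HEAD=main@B [main=B work=B]
After op 3 (commit): HEAD=main@C [main=C work=B]
After op 4 (commit): HEAD=main@D [main=D work=B]
After op 5 (merge): HEAD=main@E [main=E work=B]
After op 6 (checkout): HEAD=work@B [main=E work=B]
After op 7 (commit): HEAD=work@F [main=E work=F]
After op 8 (checkout): HEAD=main@E [main=E work=F]
After op 9 (merge): HEAD=main@G [main=G work=F]
After op 10 (commit): HEAD=main@H [main=H work=F]
After op 11 (commit): HEAD=main@I [main=I work=F]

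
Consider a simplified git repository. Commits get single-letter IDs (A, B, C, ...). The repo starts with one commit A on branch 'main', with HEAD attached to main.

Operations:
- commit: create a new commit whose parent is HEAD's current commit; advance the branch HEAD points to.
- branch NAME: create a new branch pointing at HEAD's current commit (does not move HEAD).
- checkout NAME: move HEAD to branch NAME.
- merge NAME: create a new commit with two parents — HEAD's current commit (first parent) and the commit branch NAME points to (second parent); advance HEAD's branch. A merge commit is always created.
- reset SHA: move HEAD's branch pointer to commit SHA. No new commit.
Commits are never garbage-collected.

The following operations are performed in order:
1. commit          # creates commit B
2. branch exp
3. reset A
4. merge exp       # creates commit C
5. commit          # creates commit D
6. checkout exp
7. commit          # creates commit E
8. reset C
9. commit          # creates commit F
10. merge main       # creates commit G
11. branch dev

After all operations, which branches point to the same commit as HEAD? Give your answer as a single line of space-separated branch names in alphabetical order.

After op 1 (commit): HEAD=main@B [main=B]
After op 2 (branch): HEAD=main@B [exp=B main=B]
After op 3 (reset): HEAD=main@A [exp=B main=A]
After op 4 (merge): HEAD=main@C [exp=B main=C]
After op 5 (commit): HEAD=main@D [exp=B main=D]
After op 6 (checkout): HEAD=exp@B [exp=B main=D]
After op 7 (commit): HEAD=exp@E [exp=E main=D]
After op 8 (reset): HEAD=exp@C [exp=C main=D]
After op 9 (commit): HEAD=exp@F [exp=F main=D]
After op 10 (merge): HEAD=exp@G [exp=G main=D]
After op 11 (branch): HEAD=exp@G [dev=G exp=G main=D]

Answer: dev exp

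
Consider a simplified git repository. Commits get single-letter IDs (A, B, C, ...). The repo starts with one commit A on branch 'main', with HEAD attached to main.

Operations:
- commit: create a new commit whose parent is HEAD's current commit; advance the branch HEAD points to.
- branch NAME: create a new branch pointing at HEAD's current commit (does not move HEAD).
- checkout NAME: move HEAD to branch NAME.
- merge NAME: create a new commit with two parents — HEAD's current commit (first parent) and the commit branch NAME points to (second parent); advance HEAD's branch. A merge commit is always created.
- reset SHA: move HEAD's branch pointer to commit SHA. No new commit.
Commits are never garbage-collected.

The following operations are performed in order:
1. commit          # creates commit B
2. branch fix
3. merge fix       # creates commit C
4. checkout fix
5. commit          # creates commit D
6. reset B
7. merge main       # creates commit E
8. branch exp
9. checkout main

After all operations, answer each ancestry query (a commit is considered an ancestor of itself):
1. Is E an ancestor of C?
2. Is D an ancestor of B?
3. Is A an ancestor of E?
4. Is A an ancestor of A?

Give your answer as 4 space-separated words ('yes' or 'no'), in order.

After op 1 (commit): HEAD=main@B [main=B]
After op 2 (branch): HEAD=main@B [fix=B main=B]
After op 3 (merge): HEAD=main@C [fix=B main=C]
After op 4 (checkout): HEAD=fix@B [fix=B main=C]
After op 5 (commit): HEAD=fix@D [fix=D main=C]
After op 6 (reset): HEAD=fix@B [fix=B main=C]
After op 7 (merge): HEAD=fix@E [fix=E main=C]
After op 8 (branch): HEAD=fix@E [exp=E fix=E main=C]
After op 9 (checkout): HEAD=main@C [exp=E fix=E main=C]
ancestors(C) = {A,B,C}; E in? no
ancestors(B) = {A,B}; D in? no
ancestors(E) = {A,B,C,E}; A in? yes
ancestors(A) = {A}; A in? yes

Answer: no no yes yes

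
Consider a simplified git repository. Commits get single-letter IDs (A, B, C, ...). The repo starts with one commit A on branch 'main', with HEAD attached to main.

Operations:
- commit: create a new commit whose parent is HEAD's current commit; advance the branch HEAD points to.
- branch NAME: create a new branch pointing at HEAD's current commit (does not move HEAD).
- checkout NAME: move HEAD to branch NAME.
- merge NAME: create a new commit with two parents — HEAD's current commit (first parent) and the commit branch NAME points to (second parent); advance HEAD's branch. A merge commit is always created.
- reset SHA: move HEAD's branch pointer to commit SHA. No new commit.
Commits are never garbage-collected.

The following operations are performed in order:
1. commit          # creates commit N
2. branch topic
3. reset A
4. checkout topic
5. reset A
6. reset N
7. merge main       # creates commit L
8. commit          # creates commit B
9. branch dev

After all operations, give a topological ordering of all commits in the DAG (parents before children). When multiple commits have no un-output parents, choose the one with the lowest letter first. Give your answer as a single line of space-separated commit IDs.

After op 1 (commit): HEAD=main@N [main=N]
After op 2 (branch): HEAD=main@N [main=N topic=N]
After op 3 (reset): HEAD=main@A [main=A topic=N]
After op 4 (checkout): HEAD=topic@N [main=A topic=N]
After op 5 (reset): HEAD=topic@A [main=A topic=A]
After op 6 (reset): HEAD=topic@N [main=A topic=N]
After op 7 (merge): HEAD=topic@L [main=A topic=L]
After op 8 (commit): HEAD=topic@B [main=A topic=B]
After op 9 (branch): HEAD=topic@B [dev=B main=A topic=B]
commit A: parents=[]
commit B: parents=['L']
commit L: parents=['N', 'A']
commit N: parents=['A']

Answer: A N L B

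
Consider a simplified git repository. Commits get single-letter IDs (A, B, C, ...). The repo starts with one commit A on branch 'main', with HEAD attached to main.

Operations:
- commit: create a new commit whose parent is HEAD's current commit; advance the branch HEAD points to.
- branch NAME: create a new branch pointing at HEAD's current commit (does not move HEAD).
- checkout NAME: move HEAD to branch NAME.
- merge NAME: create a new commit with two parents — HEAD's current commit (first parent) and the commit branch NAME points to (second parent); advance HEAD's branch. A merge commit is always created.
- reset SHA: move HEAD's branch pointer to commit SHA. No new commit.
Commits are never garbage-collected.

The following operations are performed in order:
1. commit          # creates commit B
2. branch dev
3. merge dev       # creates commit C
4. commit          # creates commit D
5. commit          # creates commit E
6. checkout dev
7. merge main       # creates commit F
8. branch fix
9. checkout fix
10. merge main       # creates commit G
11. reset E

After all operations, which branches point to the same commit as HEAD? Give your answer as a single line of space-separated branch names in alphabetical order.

Answer: fix main

Derivation:
After op 1 (commit): HEAD=main@B [main=B]
After op 2 (branch): HEAD=main@B [dev=B main=B]
After op 3 (merge): HEAD=main@C [dev=B main=C]
After op 4 (commit): HEAD=main@D [dev=B main=D]
After op 5 (commit): HEAD=main@E [dev=B main=E]
After op 6 (checkout): HEAD=dev@B [dev=B main=E]
After op 7 (merge): HEAD=dev@F [dev=F main=E]
After op 8 (branch): HEAD=dev@F [dev=F fix=F main=E]
After op 9 (checkout): HEAD=fix@F [dev=F fix=F main=E]
After op 10 (merge): HEAD=fix@G [dev=F fix=G main=E]
After op 11 (reset): HEAD=fix@E [dev=F fix=E main=E]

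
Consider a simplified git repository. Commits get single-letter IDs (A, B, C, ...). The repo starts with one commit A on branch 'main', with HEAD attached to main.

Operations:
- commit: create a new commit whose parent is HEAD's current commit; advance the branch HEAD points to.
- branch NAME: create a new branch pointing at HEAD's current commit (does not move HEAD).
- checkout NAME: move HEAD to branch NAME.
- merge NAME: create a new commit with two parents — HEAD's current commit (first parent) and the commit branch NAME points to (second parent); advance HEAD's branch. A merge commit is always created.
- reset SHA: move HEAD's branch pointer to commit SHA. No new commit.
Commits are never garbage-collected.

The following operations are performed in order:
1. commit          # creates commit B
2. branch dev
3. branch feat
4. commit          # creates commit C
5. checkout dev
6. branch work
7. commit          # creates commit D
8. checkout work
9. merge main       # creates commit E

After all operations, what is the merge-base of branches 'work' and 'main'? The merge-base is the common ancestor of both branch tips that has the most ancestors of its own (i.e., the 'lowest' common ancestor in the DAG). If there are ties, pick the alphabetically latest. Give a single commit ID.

Answer: C

Derivation:
After op 1 (commit): HEAD=main@B [main=B]
After op 2 (branch): HEAD=main@B [dev=B main=B]
After op 3 (branch): HEAD=main@B [dev=B feat=B main=B]
After op 4 (commit): HEAD=main@C [dev=B feat=B main=C]
After op 5 (checkout): HEAD=dev@B [dev=B feat=B main=C]
After op 6 (branch): HEAD=dev@B [dev=B feat=B main=C work=B]
After op 7 (commit): HEAD=dev@D [dev=D feat=B main=C work=B]
After op 8 (checkout): HEAD=work@B [dev=D feat=B main=C work=B]
After op 9 (merge): HEAD=work@E [dev=D feat=B main=C work=E]
ancestors(work=E): ['A', 'B', 'C', 'E']
ancestors(main=C): ['A', 'B', 'C']
common: ['A', 'B', 'C']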